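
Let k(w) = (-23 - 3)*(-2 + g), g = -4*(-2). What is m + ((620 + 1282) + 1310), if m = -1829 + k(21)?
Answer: 1227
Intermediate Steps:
g = 8
k(w) = -156 (k(w) = (-23 - 3)*(-2 + 8) = -26*6 = -156)
m = -1985 (m = -1829 - 156 = -1985)
m + ((620 + 1282) + 1310) = -1985 + ((620 + 1282) + 1310) = -1985 + (1902 + 1310) = -1985 + 3212 = 1227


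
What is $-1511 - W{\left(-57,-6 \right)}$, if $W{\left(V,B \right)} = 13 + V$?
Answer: $-1467$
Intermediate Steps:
$-1511 - W{\left(-57,-6 \right)} = -1511 - \left(13 - 57\right) = -1511 - -44 = -1511 + 44 = -1467$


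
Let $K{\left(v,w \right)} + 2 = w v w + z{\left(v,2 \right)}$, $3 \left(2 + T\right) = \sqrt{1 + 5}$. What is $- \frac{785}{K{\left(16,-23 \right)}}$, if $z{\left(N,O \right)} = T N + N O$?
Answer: $- \frac{1992801}{21481582} + \frac{628 \sqrt{6}}{10740791} \approx -0.092625$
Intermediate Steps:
$T = -2 + \frac{\sqrt{6}}{3}$ ($T = -2 + \frac{\sqrt{1 + 5}}{3} = -2 + \frac{\sqrt{6}}{3} \approx -1.1835$)
$z{\left(N,O \right)} = N O + N \left(-2 + \frac{\sqrt{6}}{3}\right)$ ($z{\left(N,O \right)} = \left(-2 + \frac{\sqrt{6}}{3}\right) N + N O = N \left(-2 + \frac{\sqrt{6}}{3}\right) + N O = N O + N \left(-2 + \frac{\sqrt{6}}{3}\right)$)
$K{\left(v,w \right)} = -2 + v w^{2} + \frac{v \sqrt{6}}{3}$ ($K{\left(v,w \right)} = -2 + \left(w v w + \frac{v \left(-6 + \sqrt{6} + 3 \cdot 2\right)}{3}\right) = -2 + \left(v w w + \frac{v \left(-6 + \sqrt{6} + 6\right)}{3}\right) = -2 + \left(v w^{2} + \frac{v \sqrt{6}}{3}\right) = -2 + v w^{2} + \frac{v \sqrt{6}}{3}$)
$- \frac{785}{K{\left(16,-23 \right)}} = - \frac{785}{-2 + 16 \left(-23\right)^{2} + \frac{1}{3} \cdot 16 \sqrt{6}} = - \frac{785}{-2 + 16 \cdot 529 + \frac{16 \sqrt{6}}{3}} = - \frac{785}{-2 + 8464 + \frac{16 \sqrt{6}}{3}} = - \frac{785}{8462 + \frac{16 \sqrt{6}}{3}}$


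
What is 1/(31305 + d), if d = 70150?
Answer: 1/101455 ≈ 9.8566e-6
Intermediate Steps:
1/(31305 + d) = 1/(31305 + 70150) = 1/101455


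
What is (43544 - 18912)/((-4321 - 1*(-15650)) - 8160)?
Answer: 24632/3169 ≈ 7.7728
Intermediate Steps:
(43544 - 18912)/((-4321 - 1*(-15650)) - 8160) = 24632/((-4321 + 15650) - 8160) = 24632/(11329 - 8160) = 24632/3169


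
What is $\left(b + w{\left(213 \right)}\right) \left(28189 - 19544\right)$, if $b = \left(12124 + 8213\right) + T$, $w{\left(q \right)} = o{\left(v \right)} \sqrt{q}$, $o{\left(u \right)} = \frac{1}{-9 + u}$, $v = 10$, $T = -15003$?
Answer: $46112430 + 8645 \sqrt{213} \approx 4.6239 \cdot 10^{7}$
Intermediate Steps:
$w{\left(q \right)} = \sqrt{q}$ ($w{\left(q \right)} = \frac{\sqrt{q}}{-9 + 10} = \frac{\sqrt{q}}{1} = 1 \sqrt{q} = \sqrt{q}$)
$b = 5334$ ($b = \left(12124 + 8213\right) - 15003 = 20337 - 15003 = 5334$)
$\left(b + w{\left(213 \right)}\right) \left(28189 - 19544\right) = \left(5334 + \sqrt{213}\right) \left(28189 - 19544\right) = \left(5334 + \sqrt{213}\right) 8645 = 46112430 + 8645 \sqrt{213}$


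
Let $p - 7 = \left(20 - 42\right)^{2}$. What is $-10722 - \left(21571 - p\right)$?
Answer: $-31802$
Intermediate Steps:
$p = 491$ ($p = 7 + \left(20 - 42\right)^{2} = 7 + \left(-22\right)^{2} = 7 + 484 = 491$)
$-10722 - \left(21571 - p\right) = -10722 - \left(21571 - 491\right) = -10722 - 21080 = -31802$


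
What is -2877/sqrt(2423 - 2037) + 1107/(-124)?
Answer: -1107/124 - 2877*sqrt(386)/386 ≈ -155.36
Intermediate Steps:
-2877/sqrt(2423 - 2037) + 1107/(-124) = -2877*sqrt(386)/386 + 1107*(-1/124) = -2877*sqrt(386)/386 - 1107/124 = -1107/124 - 2877*sqrt(386)/386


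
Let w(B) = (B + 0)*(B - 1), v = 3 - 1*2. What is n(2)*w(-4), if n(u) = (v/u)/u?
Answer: 5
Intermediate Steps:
v = 1 (v = 3 - 2 = 1)
w(B) = B*(-1 + B)
n(u) = u⁻² (n(u) = (1/u)/u = 1/(u*u) = u⁻²)
n(2)*w(-4) = (-4*(-1 - 4))/2² = (-4*(-5))/4 = (¼)*20 = 5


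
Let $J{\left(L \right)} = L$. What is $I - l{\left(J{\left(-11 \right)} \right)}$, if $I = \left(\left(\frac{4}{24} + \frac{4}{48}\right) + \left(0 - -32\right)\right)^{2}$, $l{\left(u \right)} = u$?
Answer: $\frac{16817}{16} \approx 1051.1$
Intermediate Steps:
$I = \frac{16641}{16}$ ($I = \left(\left(4 \cdot \frac{1}{24} + 4 \cdot \frac{1}{48}\right) + \left(0 + 32\right)\right)^{2} = \left(\left(\frac{1}{6} + \frac{1}{12}\right) + 32\right)^{2} = \left(\frac{1}{4} + 32\right)^{2} = \left(\frac{129}{4}\right)^{2} = \frac{16641}{16} \approx 1040.1$)
$I - l{\left(J{\left(-11 \right)} \right)} = \frac{16641}{16} - -11 = \frac{16641}{16} + 11 = \frac{16817}{16}$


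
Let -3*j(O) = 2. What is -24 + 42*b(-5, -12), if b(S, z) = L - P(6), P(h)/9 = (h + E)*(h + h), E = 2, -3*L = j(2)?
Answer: -108908/3 ≈ -36303.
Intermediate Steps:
j(O) = -⅔ (j(O) = -⅓*2 = -⅔)
L = 2/9 (L = -⅓*(-⅔) = 2/9 ≈ 0.22222)
P(h) = 18*h*(2 + h) (P(h) = 9*((h + 2)*(h + h)) = 9*((2 + h)*(2*h)) = 9*(2*h*(2 + h)) = 18*h*(2 + h))
b(S, z) = -7774/9 (b(S, z) = 2/9 - 18*6*(2 + 6) = 2/9 - 18*6*8 = 2/9 - 1*864 = 2/9 - 864 = -7774/9)
-24 + 42*b(-5, -12) = -24 + 42*(-7774/9) = -24 - 108836/3 = -108908/3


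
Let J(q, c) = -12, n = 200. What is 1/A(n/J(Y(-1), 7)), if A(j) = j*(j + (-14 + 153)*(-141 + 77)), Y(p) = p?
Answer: 9/1336900 ≈ 6.7320e-6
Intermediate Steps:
A(j) = j*(-8896 + j) (A(j) = j*(j + 139*(-64)) = j*(j - 8896) = j*(-8896 + j))
1/A(n/J(Y(-1), 7)) = 1/((200/(-12))*(-8896 + 200/(-12))) = 1/((200*(-1/12))*(-8896 + 200*(-1/12))) = 1/(-50*(-8896 - 50/3)/3) = 1/(-50/3*(-26738/3)) = 1/(1336900/9) = 9/1336900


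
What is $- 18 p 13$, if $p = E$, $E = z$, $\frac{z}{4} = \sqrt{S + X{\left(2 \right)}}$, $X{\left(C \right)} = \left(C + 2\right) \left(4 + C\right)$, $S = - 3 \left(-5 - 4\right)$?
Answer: $- 936 \sqrt{51} \approx -6684.4$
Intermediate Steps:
$S = 27$ ($S = \left(-3\right) \left(-9\right) = 27$)
$X{\left(C \right)} = \left(2 + C\right) \left(4 + C\right)$
$z = 4 \sqrt{51}$ ($z = 4 \sqrt{27 + \left(8 + 2^{2} + 6 \cdot 2\right)} = 4 \sqrt{27 + \left(8 + 4 + 12\right)} = 4 \sqrt{27 + 24} = 4 \sqrt{51} \approx 28.566$)
$E = 4 \sqrt{51} \approx 28.566$
$p = 4 \sqrt{51} \approx 28.566$
$- 18 p 13 = - 18 \cdot 4 \sqrt{51} \cdot 13 = - 72 \sqrt{51} \cdot 13 = - 936 \sqrt{51}$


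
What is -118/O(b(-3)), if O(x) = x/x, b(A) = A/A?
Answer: -118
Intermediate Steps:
b(A) = 1
O(x) = 1
-118/O(b(-3)) = -118/1 = -118*1 = -118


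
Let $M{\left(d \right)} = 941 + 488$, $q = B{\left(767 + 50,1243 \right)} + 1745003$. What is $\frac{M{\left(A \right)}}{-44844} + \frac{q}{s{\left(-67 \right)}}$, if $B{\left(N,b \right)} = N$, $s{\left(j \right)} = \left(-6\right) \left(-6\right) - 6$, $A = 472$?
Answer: $\frac{2609650307}{44844} \approx 58194.0$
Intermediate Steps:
$s{\left(j \right)} = 30$ ($s{\left(j \right)} = 36 - 6 = 30$)
$q = 1745820$ ($q = \left(767 + 50\right) + 1745003 = 817 + 1745003 = 1745820$)
$M{\left(d \right)} = 1429$
$\frac{M{\left(A \right)}}{-44844} + \frac{q}{s{\left(-67 \right)}} = \frac{1429}{-44844} + \frac{1745820}{30} = 1429 \left(- \frac{1}{44844}\right) + 1745820 \cdot \frac{1}{30} = - \frac{1429}{44844} + 58194 = \frac{2609650307}{44844}$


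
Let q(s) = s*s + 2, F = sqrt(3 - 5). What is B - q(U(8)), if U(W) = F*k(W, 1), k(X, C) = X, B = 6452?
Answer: 6578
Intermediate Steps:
F = I*sqrt(2) (F = sqrt(-2) = I*sqrt(2) ≈ 1.4142*I)
U(W) = I*W*sqrt(2) (U(W) = (I*sqrt(2))*W = I*W*sqrt(2))
q(s) = 2 + s**2 (q(s) = s**2 + 2 = 2 + s**2)
B - q(U(8)) = 6452 - (2 + (I*8*sqrt(2))**2) = 6452 - (2 + (8*I*sqrt(2))**2) = 6452 - (2 - 128) = 6452 - 1*(-126) = 6452 + 126 = 6578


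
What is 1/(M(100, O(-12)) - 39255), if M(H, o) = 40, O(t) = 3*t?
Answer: -1/39215 ≈ -2.5500e-5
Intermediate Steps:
1/(M(100, O(-12)) - 39255) = 1/(40 - 39255) = 1/(-39215) = -1/39215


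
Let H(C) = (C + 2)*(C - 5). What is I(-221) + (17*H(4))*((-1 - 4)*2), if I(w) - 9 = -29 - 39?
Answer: 961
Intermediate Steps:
H(C) = (-5 + C)*(2 + C) (H(C) = (2 + C)*(-5 + C) = (-5 + C)*(2 + C))
I(w) = -59 (I(w) = 9 + (-29 - 39) = 9 - 68 = -59)
I(-221) + (17*H(4))*((-1 - 4)*2) = -59 + (17*(-10 + 4² - 3*4))*((-1 - 4)*2) = -59 + (17*(-10 + 16 - 12))*(-5*2) = -59 + (17*(-6))*(-10) = -59 - 102*(-10) = -59 + 1020 = 961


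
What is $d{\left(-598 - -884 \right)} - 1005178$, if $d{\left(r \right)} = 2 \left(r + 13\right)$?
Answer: $-1004580$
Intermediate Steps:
$d{\left(r \right)} = 26 + 2 r$ ($d{\left(r \right)} = 2 \left(13 + r\right) = 26 + 2 r$)
$d{\left(-598 - -884 \right)} - 1005178 = \left(26 + 2 \left(-598 - -884\right)\right) - 1005178 = \left(26 + 2 \left(-598 + 884\right)\right) - 1005178 = \left(26 + 2 \cdot 286\right) - 1005178 = \left(26 + 572\right) - 1005178 = 598 - 1005178 = -1004580$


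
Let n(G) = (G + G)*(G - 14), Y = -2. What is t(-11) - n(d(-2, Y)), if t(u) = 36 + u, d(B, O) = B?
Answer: -39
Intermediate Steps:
n(G) = 2*G*(-14 + G) (n(G) = (2*G)*(-14 + G) = 2*G*(-14 + G))
t(-11) - n(d(-2, Y)) = (36 - 11) - 2*(-2)*(-14 - 2) = 25 - 2*(-2)*(-16) = 25 - 1*64 = 25 - 64 = -39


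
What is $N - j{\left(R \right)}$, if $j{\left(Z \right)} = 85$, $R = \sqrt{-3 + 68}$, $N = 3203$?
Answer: $3118$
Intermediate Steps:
$R = \sqrt{65} \approx 8.0623$
$N - j{\left(R \right)} = 3203 - 85 = 3118$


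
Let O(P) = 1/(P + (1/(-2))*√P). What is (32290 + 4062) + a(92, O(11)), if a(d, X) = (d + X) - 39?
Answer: 1565419/43 + 2*√11/473 ≈ 36405.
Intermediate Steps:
O(P) = 1/(P - √P/2) (O(P) = 1/(P + (1*(-½))*√P) = 1/(P - √P/2))
a(d, X) = -39 + X + d (a(d, X) = (X + d) - 39 = -39 + X + d)
(32290 + 4062) + a(92, O(11)) = (32290 + 4062) + (-39 + 2/(-√11 + 2*11) + 92) = 36352 + (-39 + 2/(-√11 + 22) + 92) = 36352 + (-39 + 2/(22 - √11) + 92) = 36352 + (53 + 2/(22 - √11)) = 36405 + 2/(22 - √11)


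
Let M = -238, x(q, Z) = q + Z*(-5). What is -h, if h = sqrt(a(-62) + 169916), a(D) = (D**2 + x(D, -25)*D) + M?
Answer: -4*sqrt(10601) ≈ -411.84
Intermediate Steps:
x(q, Z) = q - 5*Z
a(D) = -238 + D**2 + D*(125 + D) (a(D) = (D**2 + (D - 5*(-25))*D) - 238 = (D**2 + (D + 125)*D) - 238 = (D**2 + (125 + D)*D) - 238 = (D**2 + D*(125 + D)) - 238 = -238 + D**2 + D*(125 + D))
h = 4*sqrt(10601) (h = sqrt((-238 + (-62)**2 - 62*(125 - 62)) + 169916) = sqrt((-238 + 3844 - 62*63) + 169916) = sqrt((-238 + 3844 - 3906) + 169916) = sqrt(-300 + 169916) = sqrt(169616) = 4*sqrt(10601) ≈ 411.84)
-h = -4*sqrt(10601)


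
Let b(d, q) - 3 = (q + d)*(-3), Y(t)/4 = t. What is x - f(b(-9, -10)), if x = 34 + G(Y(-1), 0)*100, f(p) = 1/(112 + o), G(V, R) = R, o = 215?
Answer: 11117/327 ≈ 33.997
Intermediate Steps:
Y(t) = 4*t
b(d, q) = 3 - 3*d - 3*q (b(d, q) = 3 + (q + d)*(-3) = 3 + (d + q)*(-3) = 3 + (-3*d - 3*q) = 3 - 3*d - 3*q)
f(p) = 1/327 (f(p) = 1/(112 + 215) = 1/327)
x = 34 (x = 34 + 0*100 = 34 + 0 = 34)
x - f(b(-9, -10)) = 34 - 1*1/327 = 34 - 1/327 = 11117/327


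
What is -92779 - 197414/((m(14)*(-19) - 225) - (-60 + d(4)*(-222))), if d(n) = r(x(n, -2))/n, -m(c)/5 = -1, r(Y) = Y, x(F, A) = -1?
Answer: -58148721/631 ≈ -92153.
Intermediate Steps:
m(c) = 5 (m(c) = -5*(-1) = 5)
d(n) = -1/n
-92779 - 197414/((m(14)*(-19) - 225) - (-60 + d(4)*(-222))) = -92779 - 197414/((5*(-19) - 225) - (-60 - 1/4*(-222))) = -92779 - 197414/((-95 - 225) - (-60 - 1*¼*(-222))) = -92779 - 197414/(-320 - (-60 - ¼*(-222))) = -92779 - 197414/(-320 - (-60 + 111/2)) = -92779 - 197414/(-320 - 1*(-9/2)) = -92779 - 197414/(-320 + 9/2) = -92779 - 197414/(-631/2) = -92779 - 197414*(-2)/631 = -92779 - 1*(-394828/631) = -92779 + 394828/631 = -58148721/631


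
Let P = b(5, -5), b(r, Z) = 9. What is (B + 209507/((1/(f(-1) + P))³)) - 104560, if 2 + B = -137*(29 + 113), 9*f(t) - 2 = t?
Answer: 115425047912/729 ≈ 1.5833e+8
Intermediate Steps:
f(t) = 2/9 + t/9
P = 9
B = -19456 (B = -2 - 137*(29 + 113) = -2 - 137*142 = -2 - 19454 = -19456)
(B + 209507/((1/(f(-1) + P))³)) - 104560 = (-19456 + 209507/((1/((2/9 + (⅑)*(-1)) + 9))³)) - 104560 = (-19456 + 209507/((1/((2/9 - ⅑) + 9))³)) - 104560 = (-19456 + 209507/((1/(⅑ + 9))³)) - 104560 = (-19456 + 209507/((1/(82/9))³)) - 104560 = (-19456 + 209507/((9/82)³)) - 104560 = (-19456 + 209507/(729/551368)) - 104560 = (-19456 + 209507*(551368/729)) - 104560 = (-19456 + 115515455576/729) - 104560 = 115501272152/729 - 104560 = 115425047912/729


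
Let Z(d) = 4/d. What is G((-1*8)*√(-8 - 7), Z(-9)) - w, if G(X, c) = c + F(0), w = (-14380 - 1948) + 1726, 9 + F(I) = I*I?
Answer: 131333/9 ≈ 14593.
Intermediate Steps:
F(I) = -9 + I² (F(I) = -9 + I*I = -9 + I²)
w = -14602 (w = -16328 + 1726 = -14602)
G(X, c) = -9 + c (G(X, c) = c + (-9 + 0²) = c + (-9 + 0) = c - 9 = -9 + c)
G((-1*8)*√(-8 - 7), Z(-9)) - w = (-9 + 4/(-9)) - 1*(-14602) = (-9 + 4*(-⅑)) + 14602 = (-9 - 4/9) + 14602 = -85/9 + 14602 = 131333/9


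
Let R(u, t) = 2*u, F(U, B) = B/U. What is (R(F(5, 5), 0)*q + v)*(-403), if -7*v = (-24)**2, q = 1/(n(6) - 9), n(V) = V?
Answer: 702026/21 ≈ 33430.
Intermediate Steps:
q = -1/3 (q = 1/(6 - 9) = 1/(-3) = -1/3 ≈ -0.33333)
v = -576/7 (v = -1/7*(-24)**2 = -1/7*576 = -576/7 ≈ -82.286)
(R(F(5, 5), 0)*q + v)*(-403) = ((2*(5/5))*(-1/3) - 576/7)*(-403) = ((2*(5*(1/5)))*(-1/3) - 576/7)*(-403) = ((2*1)*(-1/3) - 576/7)*(-403) = (2*(-1/3) - 576/7)*(-403) = (-2/3 - 576/7)*(-403) = -1742/21*(-403) = 702026/21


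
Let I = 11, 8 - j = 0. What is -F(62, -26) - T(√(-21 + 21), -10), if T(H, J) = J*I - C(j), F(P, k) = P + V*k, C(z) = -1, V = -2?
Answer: -5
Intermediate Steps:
j = 8 (j = 8 - 1*0 = 8 + 0 = 8)
F(P, k) = P - 2*k
T(H, J) = 1 + 11*J (T(H, J) = J*11 - 1*(-1) = 11*J + 1 = 1 + 11*J)
-F(62, -26) - T(√(-21 + 21), -10) = -(62 - 2*(-26)) - (1 + 11*(-10)) = -(62 + 52) - (1 - 110) = -1*114 - 1*(-109) = -114 + 109 = -5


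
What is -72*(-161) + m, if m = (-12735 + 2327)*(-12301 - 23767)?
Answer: 375407336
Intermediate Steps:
m = 375395744 (m = -10408*(-36068) = 375395744)
-72*(-161) + m = -72*(-161) + 375395744 = 11592 + 375395744 = 375407336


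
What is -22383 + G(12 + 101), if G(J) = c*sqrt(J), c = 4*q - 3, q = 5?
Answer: -22383 + 17*sqrt(113) ≈ -22202.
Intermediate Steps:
c = 17 (c = 4*5 - 3 = 20 - 3 = 17)
G(J) = 17*sqrt(J)
-22383 + G(12 + 101) = -22383 + 17*sqrt(12 + 101) = -22383 + 17*sqrt(113)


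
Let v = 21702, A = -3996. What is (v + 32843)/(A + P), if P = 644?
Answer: -54545/3352 ≈ -16.272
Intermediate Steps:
(v + 32843)/(A + P) = (21702 + 32843)/(-3996 + 644) = 54545/(-3352) = 54545*(-1/3352) = -54545/3352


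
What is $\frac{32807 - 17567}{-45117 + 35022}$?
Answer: $- \frac{1016}{673} \approx -1.5097$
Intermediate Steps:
$\frac{32807 - 17567}{-45117 + 35022} = \frac{15240}{-10095} = 15240 \left(- \frac{1}{10095}\right) = - \frac{1016}{673}$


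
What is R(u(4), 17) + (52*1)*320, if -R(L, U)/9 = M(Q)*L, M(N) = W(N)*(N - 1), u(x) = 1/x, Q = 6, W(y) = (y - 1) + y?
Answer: 66065/4 ≈ 16516.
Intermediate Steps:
W(y) = -1 + 2*y (W(y) = (-1 + y) + y = -1 + 2*y)
u(x) = 1/x
M(N) = (-1 + N)*(-1 + 2*N) (M(N) = (-1 + 2*N)*(N - 1) = (-1 + 2*N)*(-1 + N) = (-1 + N)*(-1 + 2*N))
R(L, U) = -495*L (R(L, U) = -9*(-1 + 6)*(-1 + 2*6)*L = -9*5*(-1 + 12)*L = -9*5*11*L = -495*L)
R(u(4), 17) + (52*1)*320 = -495/4 + (52*1)*320 = -495*¼ + 52*320 = -495/4 + 16640 = 66065/4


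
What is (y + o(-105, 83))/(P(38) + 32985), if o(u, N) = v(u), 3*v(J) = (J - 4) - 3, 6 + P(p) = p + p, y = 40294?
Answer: 24154/19833 ≈ 1.2179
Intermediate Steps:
P(p) = -6 + 2*p (P(p) = -6 + (p + p) = -6 + 2*p)
v(J) = -7/3 + J/3 (v(J) = ((J - 4) - 3)/3 = ((-4 + J) - 3)/3 = (-7 + J)/3 = -7/3 + J/3)
o(u, N) = -7/3 + u/3
(y + o(-105, 83))/(P(38) + 32985) = (40294 + (-7/3 + (⅓)*(-105)))/((-6 + 2*38) + 32985) = (40294 + (-7/3 - 35))/((-6 + 76) + 32985) = (40294 - 112/3)/(70 + 32985) = (120770/3)/33055 = (120770/3)*(1/33055) = 24154/19833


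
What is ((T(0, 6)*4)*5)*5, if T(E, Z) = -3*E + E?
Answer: 0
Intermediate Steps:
T(E, Z) = -2*E
((T(0, 6)*4)*5)*5 = ((-2*0*4)*5)*5 = ((0*4)*5)*5 = (0*5)*5 = 0*5 = 0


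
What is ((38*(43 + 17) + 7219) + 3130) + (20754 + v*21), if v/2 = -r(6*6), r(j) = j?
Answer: 31871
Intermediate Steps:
v = -72 (v = 2*(-6*6) = 2*(-1*36) = 2*(-36) = -72)
((38*(43 + 17) + 7219) + 3130) + (20754 + v*21) = ((38*(43 + 17) + 7219) + 3130) + (20754 - 72*21) = ((38*60 + 7219) + 3130) + (20754 - 1512) = ((2280 + 7219) + 3130) + 19242 = (9499 + 3130) + 19242 = 12629 + 19242 = 31871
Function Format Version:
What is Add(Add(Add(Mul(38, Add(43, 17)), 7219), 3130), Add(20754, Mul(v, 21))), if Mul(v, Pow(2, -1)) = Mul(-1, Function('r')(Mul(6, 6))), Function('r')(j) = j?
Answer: 31871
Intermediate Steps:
v = -72 (v = Mul(2, Mul(-1, Mul(6, 6))) = Mul(2, Mul(-1, 36)) = Mul(2, -36) = -72)
Add(Add(Add(Mul(38, Add(43, 17)), 7219), 3130), Add(20754, Mul(v, 21))) = Add(Add(Add(Mul(38, Add(43, 17)), 7219), 3130), Add(20754, Mul(-72, 21))) = Add(Add(Add(Mul(38, 60), 7219), 3130), Add(20754, -1512)) = Add(Add(Add(2280, 7219), 3130), 19242) = Add(Add(9499, 3130), 19242) = Add(12629, 19242) = 31871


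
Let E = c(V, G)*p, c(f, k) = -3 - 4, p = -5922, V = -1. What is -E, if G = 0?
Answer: -41454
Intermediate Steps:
c(f, k) = -7
E = 41454 (E = -7*(-5922) = 41454)
-E = -1*41454 = -41454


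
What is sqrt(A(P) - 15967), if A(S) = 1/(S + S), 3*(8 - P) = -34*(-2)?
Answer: I*sqrt(30912178)/44 ≈ 126.36*I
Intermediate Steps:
P = -44/3 (P = 8 - (-34)*(-2)/3 = 8 - 1/3*68 = 8 - 68/3 = -44/3 ≈ -14.667)
A(S) = 1/(2*S)
sqrt(A(P) - 15967) = sqrt(1/(2*(-44/3)) - 15967) = sqrt((1/2)*(-3/44) - 15967) = sqrt(-3/88 - 15967) = sqrt(-1405099/88) = I*sqrt(30912178)/44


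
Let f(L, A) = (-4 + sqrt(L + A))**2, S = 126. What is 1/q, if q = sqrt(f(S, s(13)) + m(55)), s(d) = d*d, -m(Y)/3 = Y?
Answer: sqrt(2)/(2*sqrt(73 - 4*sqrt(295))) ≈ 0.34109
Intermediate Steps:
m(Y) = -3*Y
s(d) = d**2
f(L, A) = (-4 + sqrt(A + L))**2
q = sqrt(-165 + (-4 + sqrt(295))**2) (q = sqrt((-4 + sqrt(13**2 + 126))**2 - 3*55) = sqrt((-4 + sqrt(169 + 126))**2 - 165) = sqrt((-4 + sqrt(295))**2 - 165) = sqrt(-165 + (-4 + sqrt(295))**2) ≈ 2.9318)
1/q = 1/(sqrt(146 - 8*sqrt(295))) = 1/sqrt(146 - 8*sqrt(295))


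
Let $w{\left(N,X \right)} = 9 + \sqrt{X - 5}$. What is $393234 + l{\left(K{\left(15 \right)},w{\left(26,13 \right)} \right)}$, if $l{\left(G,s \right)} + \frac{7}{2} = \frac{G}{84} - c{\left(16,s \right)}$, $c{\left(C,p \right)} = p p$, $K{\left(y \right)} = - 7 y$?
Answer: $\frac{1572561}{4} - 36 \sqrt{2} \approx 3.9309 \cdot 10^{5}$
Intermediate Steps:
$w{\left(N,X \right)} = 9 + \sqrt{-5 + X}$
$c{\left(C,p \right)} = p^{2}$
$l{\left(G,s \right)} = - \frac{7}{2} - s^{2} + \frac{G}{84}$ ($l{\left(G,s \right)} = - \frac{7}{2} + \left(\frac{G}{84} - s^{2}\right) = - \frac{7}{2} + \left(- s^{2} + \frac{G}{84}\right) = - \frac{7}{2} - s^{2} + \frac{G}{84}$)
$393234 + l{\left(K{\left(15 \right)},w{\left(26,13 \right)} \right)} = 393234 - \left(\frac{7}{2} + \left(9 + \sqrt{-5 + 13}\right)^{2} - \left(- \frac{1}{12}\right) 15\right) = 393234 - \left(\frac{19}{4} + \left(9 + \sqrt{8}\right)^{2}\right) = 393234 - \left(\frac{19}{4} + \left(9 + 2 \sqrt{2}\right)^{2}\right) = \frac{1572917}{4} - \left(9 + 2 \sqrt{2}\right)^{2}$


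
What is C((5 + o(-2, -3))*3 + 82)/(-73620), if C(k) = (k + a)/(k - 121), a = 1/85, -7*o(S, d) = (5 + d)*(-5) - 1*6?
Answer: 30901/375462000 ≈ 8.2301e-5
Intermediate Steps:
o(S, d) = 31/7 + 5*d/7 (o(S, d) = -((5 + d)*(-5) - 1*6)/7 = -((-25 - 5*d) - 6)/7 = -(-31 - 5*d)/7 = 31/7 + 5*d/7)
a = 1/85 ≈ 0.011765
C(k) = (1/85 + k)/(-121 + k) (C(k) = (k + 1/85)/(k - 121) = (1/85 + k)/(-121 + k))
C((5 + o(-2, -3))*3 + 82)/(-73620) = ((1/85 + ((5 + (31/7 + (5/7)*(-3)))*3 + 82))/(-121 + ((5 + (31/7 + (5/7)*(-3)))*3 + 82)))/(-73620) = ((1/85 + ((5 + (31/7 - 15/7))*3 + 82))/(-121 + ((5 + (31/7 - 15/7))*3 + 82)))*(-1/73620) = ((1/85 + ((5 + 16/7)*3 + 82))/(-121 + ((5 + 16/7)*3 + 82)))*(-1/73620) = ((1/85 + ((51/7)*3 + 82))/(-121 + ((51/7)*3 + 82)))*(-1/73620) = ((1/85 + (153/7 + 82))/(-121 + (153/7 + 82)))*(-1/73620) = ((1/85 + 727/7)/(-121 + 727/7))*(-1/73620) = ((61802/595)/(-120/7))*(-1/73620) = -7/120*61802/595*(-1/73620) = -30901/5100*(-1/73620) = 30901/375462000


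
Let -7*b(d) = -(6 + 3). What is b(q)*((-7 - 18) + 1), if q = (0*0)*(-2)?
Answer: -216/7 ≈ -30.857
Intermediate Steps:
q = 0 (q = 0*(-2) = 0)
b(d) = 9/7 (b(d) = -(-1)*(6 + 3)/7 = -(-1)*9/7 = -⅐*(-9) = 9/7)
b(q)*((-7 - 18) + 1) = 9*((-7 - 18) + 1)/7 = 9*(-25 + 1)/7 = (9/7)*(-24) = -216/7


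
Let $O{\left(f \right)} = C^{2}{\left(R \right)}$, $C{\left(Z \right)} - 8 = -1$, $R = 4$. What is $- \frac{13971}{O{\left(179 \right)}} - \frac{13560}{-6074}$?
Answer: $- \frac{42097707}{148813} \approx -282.89$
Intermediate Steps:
$C{\left(Z \right)} = 7$ ($C{\left(Z \right)} = 8 - 1 = 7$)
$O{\left(f \right)} = 49$ ($O{\left(f \right)} = 7^{2} = 49$)
$- \frac{13971}{O{\left(179 \right)}} - \frac{13560}{-6074} = - \frac{13971}{49} - \frac{13560}{-6074} = \left(-13971\right) \frac{1}{49} - - \frac{6780}{3037} = - \frac{13971}{49} + \frac{6780}{3037} = - \frac{42097707}{148813}$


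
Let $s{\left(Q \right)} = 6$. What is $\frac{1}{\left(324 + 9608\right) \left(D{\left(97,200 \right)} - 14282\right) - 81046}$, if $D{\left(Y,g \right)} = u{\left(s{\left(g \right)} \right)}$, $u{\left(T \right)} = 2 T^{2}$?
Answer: $- \frac{1}{141214766} \approx -7.0814 \cdot 10^{-9}$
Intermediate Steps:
$D{\left(Y,g \right)} = 72$ ($D{\left(Y,g \right)} = 2 \cdot 6^{2} = 2 \cdot 36 = 72$)
$\frac{1}{\left(324 + 9608\right) \left(D{\left(97,200 \right)} - 14282\right) - 81046} = \frac{1}{\left(324 + 9608\right) \left(72 - 14282\right) - 81046} = \frac{1}{9932 \left(-14210\right) - 81046} = \frac{1}{-141133720 - 81046} = \frac{1}{-141214766} = - \frac{1}{141214766}$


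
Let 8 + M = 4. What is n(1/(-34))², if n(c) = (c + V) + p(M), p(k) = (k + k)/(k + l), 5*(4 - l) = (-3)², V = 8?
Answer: 14432401/93636 ≈ 154.13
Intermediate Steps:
M = -4 (M = -8 + 4 = -4)
l = 11/5 (l = 4 - ⅕*(-3)² = 4 - ⅕*9 = 4 - 9/5 = 11/5 ≈ 2.2000)
p(k) = 2*k/(11/5 + k) (p(k) = (k + k)/(k + 11/5) = (2*k)/(11/5 + k) = 2*k/(11/5 + k))
n(c) = 112/9 + c (n(c) = (c + 8) + 10*(-4)/(11 + 5*(-4)) = (8 + c) + 10*(-4)/(11 - 20) = (8 + c) + 10*(-4)/(-9) = (8 + c) + 10*(-4)*(-⅑) = (8 + c) + 40/9 = 112/9 + c)
n(1/(-34))² = (112/9 + 1/(-34))² = (112/9 - 1/34)² = (3799/306)² = 14432401/93636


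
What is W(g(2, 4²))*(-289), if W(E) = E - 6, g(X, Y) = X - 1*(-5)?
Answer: -289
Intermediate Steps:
g(X, Y) = 5 + X (g(X, Y) = X + 5 = 5 + X)
W(E) = -6 + E
W(g(2, 4²))*(-289) = (-6 + (5 + 2))*(-289) = (-6 + 7)*(-289) = 1*(-289) = -289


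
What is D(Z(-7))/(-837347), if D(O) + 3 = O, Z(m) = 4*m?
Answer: 31/837347 ≈ 3.7022e-5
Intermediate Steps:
D(O) = -3 + O
D(Z(-7))/(-837347) = (-3 + 4*(-7))/(-837347) = (-3 - 28)*(-1/837347) = -31*(-1/837347) = 31/837347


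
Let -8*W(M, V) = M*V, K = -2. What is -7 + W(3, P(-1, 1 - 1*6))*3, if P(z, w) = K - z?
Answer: -47/8 ≈ -5.8750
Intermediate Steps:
P(z, w) = -2 - z
W(M, V) = -M*V/8
-7 + W(3, P(-1, 1 - 1*6))*3 = -7 - ⅛*3*(-2 - 1*(-1))*3 = -7 - ⅛*3*(-2 + 1)*3 = -7 - ⅛*3*(-1)*3 = -7 + (3/8)*3 = -7 + 9/8 = -47/8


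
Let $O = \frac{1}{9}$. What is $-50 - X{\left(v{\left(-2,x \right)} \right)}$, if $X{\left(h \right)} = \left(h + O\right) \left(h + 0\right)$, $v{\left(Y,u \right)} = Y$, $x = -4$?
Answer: $- \frac{484}{9} \approx -53.778$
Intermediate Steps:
$O = \frac{1}{9} \approx 0.11111$
$X{\left(h \right)} = h \left(\frac{1}{9} + h\right)$ ($X{\left(h \right)} = \left(h + \frac{1}{9}\right) \left(h + 0\right) = \left(\frac{1}{9} + h\right) h = h \left(\frac{1}{9} + h\right)$)
$-50 - X{\left(v{\left(-2,x \right)} \right)} = -50 - - 2 \left(\frac{1}{9} - 2\right) = -50 - \left(-2\right) \left(- \frac{17}{9}\right) = -50 - \frac{34}{9} = - \frac{484}{9}$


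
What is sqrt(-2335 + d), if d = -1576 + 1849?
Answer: I*sqrt(2062) ≈ 45.409*I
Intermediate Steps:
d = 273
sqrt(-2335 + d) = sqrt(-2335 + 273) = sqrt(-2062) = I*sqrt(2062)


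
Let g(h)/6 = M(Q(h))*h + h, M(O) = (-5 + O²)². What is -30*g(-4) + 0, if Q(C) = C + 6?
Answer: 1440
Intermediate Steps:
Q(C) = 6 + C
g(h) = 6*h + 6*h*(-5 + (6 + h)²)² (g(h) = 6*((-5 + (6 + h)²)²*h + h) = 6*(h*(-5 + (6 + h)²)² + h) = 6*(h + h*(-5 + (6 + h)²)²) = 6*h + 6*h*(-5 + (6 + h)²)²)
-30*g(-4) + 0 = -180*(-4)*(1 + (-5 + (6 - 4)²)²) + 0 = -180*(-4)*(1 + (-5 + 2²)²) + 0 = -180*(-4)*(1 + (-5 + 4)²) + 0 = -180*(-4)*(1 + (-1)²) + 0 = -180*(-4)*(1 + 1) + 0 = -180*(-4)*2 + 0 = -30*(-48) + 0 = 1440 + 0 = 1440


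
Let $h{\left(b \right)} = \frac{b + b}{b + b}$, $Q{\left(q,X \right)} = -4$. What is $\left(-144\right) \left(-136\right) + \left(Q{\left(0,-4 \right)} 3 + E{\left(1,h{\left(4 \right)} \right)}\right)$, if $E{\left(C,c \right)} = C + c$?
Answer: $19574$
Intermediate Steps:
$h{\left(b \right)} = 1$ ($h{\left(b \right)} = \frac{2 b}{2 b} = 2 b \frac{1}{2 b} = 1$)
$\left(-144\right) \left(-136\right) + \left(Q{\left(0,-4 \right)} 3 + E{\left(1,h{\left(4 \right)} \right)}\right) = \left(-144\right) \left(-136\right) + \left(\left(-4\right) 3 + \left(1 + 1\right)\right) = 19584 + \left(-12 + 2\right) = 19584 - 10 = 19574$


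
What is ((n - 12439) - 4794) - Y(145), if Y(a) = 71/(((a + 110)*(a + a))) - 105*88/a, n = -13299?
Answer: -2253129071/73950 ≈ -30468.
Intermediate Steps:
Y(a) = -9240/a + 71/(2*a*(110 + a)) (Y(a) = 71/(((110 + a)*(2*a))) - 105*88/a = 71/((2*a*(110 + a))) - 105*88/a = 71*(1/(2*a*(110 + a))) - 9240/a = 71/(2*a*(110 + a)) - 9240/a = -9240/a + 71/(2*a*(110 + a)))
((n - 12439) - 4794) - Y(145) = ((-13299 - 12439) - 4794) - (-2032729 - 18480*145)/(2*145*(110 + 145)) = (-25738 - 4794) - (-2032729 - 2679600)/(2*145*255) = -30532 - (-4712329)/(2*145*255) = -30532 - 1*(-4712329/73950) = -30532 + 4712329/73950 = -2253129071/73950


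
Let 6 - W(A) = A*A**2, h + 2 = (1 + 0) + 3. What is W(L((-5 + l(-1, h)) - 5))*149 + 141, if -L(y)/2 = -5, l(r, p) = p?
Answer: -147965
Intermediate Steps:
h = 2 (h = -2 + ((1 + 0) + 3) = -2 + (1 + 3) = -2 + 4 = 2)
L(y) = 10 (L(y) = -2*(-5) = 10)
W(A) = 6 - A**3 (W(A) = 6 - A*A**2 = 6 - A**3)
W(L((-5 + l(-1, h)) - 5))*149 + 141 = (6 - 1*10**3)*149 + 141 = (6 - 1*1000)*149 + 141 = (6 - 1000)*149 + 141 = -994*149 + 141 = -148106 + 141 = -147965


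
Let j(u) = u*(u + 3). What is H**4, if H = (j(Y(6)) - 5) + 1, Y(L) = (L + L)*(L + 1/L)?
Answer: 1051162480916496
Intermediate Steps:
Y(L) = 2*L*(L + 1/L) (Y(L) = (2*L)*(L + 1/L) = 2*L*(L + 1/L))
j(u) = u*(3 + u)
H = 5694 (H = ((2 + 2*6**2)*(3 + (2 + 2*6**2)) - 5) + 1 = ((2 + 2*36)*(3 + (2 + 2*36)) - 5) + 1 = ((2 + 72)*(3 + (2 + 72)) - 5) + 1 = (74*(3 + 74) - 5) + 1 = (74*77 - 5) + 1 = (5698 - 5) + 1 = 5693 + 1 = 5694)
H**4 = 5694**4 = 1051162480916496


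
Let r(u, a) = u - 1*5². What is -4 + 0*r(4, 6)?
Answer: -4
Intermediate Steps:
r(u, a) = -25 + u (r(u, a) = u - 1*25 = u - 25 = -25 + u)
-4 + 0*r(4, 6) = -4 + 0*(-25 + 4) = -4 + 0*(-21) = -4 + 0 = -4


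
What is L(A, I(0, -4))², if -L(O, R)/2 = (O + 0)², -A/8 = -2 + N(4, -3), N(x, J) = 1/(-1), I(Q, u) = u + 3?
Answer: 1327104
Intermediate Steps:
I(Q, u) = 3 + u
N(x, J) = -1
A = 24 (A = -8*(-2 - 1) = -8*(-3) = 24)
L(O, R) = -2*O² (L(O, R) = -2*(O + 0)² = -2*O²)
L(A, I(0, -4))² = (-2*24²)² = (-2*576)² = (-1152)² = 1327104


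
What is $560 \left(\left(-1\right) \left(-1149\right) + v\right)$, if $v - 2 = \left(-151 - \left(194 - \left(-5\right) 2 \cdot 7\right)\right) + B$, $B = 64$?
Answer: $448000$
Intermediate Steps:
$v = -349$ ($v = 2 + \left(\left(-151 - \left(194 - \left(-5\right) 2 \cdot 7\right)\right) + 64\right) = 2 + \left(\left(-151 - 264\right) + 64\right) = 2 + \left(-415 + 64\right) = 2 - 351 = -349$)
$560 \left(\left(-1\right) \left(-1149\right) + v\right) = 560 \left(\left(-1\right) \left(-1149\right) - 349\right) = 560 \left(1149 - 349\right) = 560 \cdot 800 = 448000$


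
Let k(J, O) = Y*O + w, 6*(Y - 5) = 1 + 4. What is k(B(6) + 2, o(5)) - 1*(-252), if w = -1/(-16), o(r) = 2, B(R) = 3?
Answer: 12659/48 ≈ 263.73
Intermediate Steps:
Y = 35/6 (Y = 5 + (1 + 4)/6 = 5 + (⅙)*5 = 5 + ⅚ = 35/6 ≈ 5.8333)
w = 1/16 (w = -1*(-1/16) = 1/16 ≈ 0.062500)
k(J, O) = 1/16 + 35*O/6 (k(J, O) = 35*O/6 + 1/16 = 1/16 + 35*O/6)
k(B(6) + 2, o(5)) - 1*(-252) = (1/16 + (35/6)*2) - 1*(-252) = (1/16 + 35/3) + 252 = 563/48 + 252 = 12659/48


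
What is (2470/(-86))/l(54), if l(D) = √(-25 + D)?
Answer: -1235*√29/1247 ≈ -5.3333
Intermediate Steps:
(2470/(-86))/l(54) = (2470/(-86))/(√(-25 + 54)) = (2470*(-1/86))/(√29) = -1235*√29/1247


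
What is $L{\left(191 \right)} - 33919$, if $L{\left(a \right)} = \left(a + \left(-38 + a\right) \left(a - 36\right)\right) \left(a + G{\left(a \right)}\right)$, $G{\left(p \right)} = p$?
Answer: $9098173$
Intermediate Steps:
$L{\left(a \right)} = 2 a \left(a + \left(-38 + a\right) \left(-36 + a\right)\right)$ ($L{\left(a \right)} = \left(a + \left(-38 + a\right) \left(a - 36\right)\right) \left(a + a\right) = \left(a + \left(-38 + a\right) \left(-36 + a\right)\right) 2 a = 2 a \left(a + \left(-38 + a\right) \left(-36 + a\right)\right)$)
$L{\left(191 \right)} - 33919 = 2 \cdot 191 \left(1368 + 191^{2} - 13943\right) - 33919 = 2 \cdot 191 \left(1368 + 36481 - 13943\right) - 33919 = 2 \cdot 191 \cdot 23906 - 33919 = 9132092 - 33919 = 9098173$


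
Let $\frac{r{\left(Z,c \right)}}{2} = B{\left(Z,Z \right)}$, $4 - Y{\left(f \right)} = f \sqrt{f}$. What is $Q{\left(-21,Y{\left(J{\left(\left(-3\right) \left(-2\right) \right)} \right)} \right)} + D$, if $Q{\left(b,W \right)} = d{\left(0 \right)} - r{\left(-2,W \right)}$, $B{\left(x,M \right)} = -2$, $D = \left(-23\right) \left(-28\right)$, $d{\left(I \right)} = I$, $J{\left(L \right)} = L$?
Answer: $648$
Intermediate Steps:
$Y{\left(f \right)} = 4 - f^{\frac{3}{2}}$ ($Y{\left(f \right)} = 4 - f \sqrt{f} = 4 - f^{\frac{3}{2}}$)
$D = 644$
$r{\left(Z,c \right)} = -4$ ($r{\left(Z,c \right)} = 2 \left(-2\right) = -4$)
$Q{\left(b,W \right)} = 4$ ($Q{\left(b,W \right)} = 0 - -4 = 0 + 4 = 4$)
$Q{\left(-21,Y{\left(J{\left(\left(-3\right) \left(-2\right) \right)} \right)} \right)} + D = 4 + 644 = 648$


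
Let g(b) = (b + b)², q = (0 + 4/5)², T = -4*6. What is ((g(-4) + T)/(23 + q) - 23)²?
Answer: 158583649/349281 ≈ 454.03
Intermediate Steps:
T = -24
q = 16/25 (q = (0 + 4*(⅕))² = (0 + ⅘)² = (⅘)² = 16/25 ≈ 0.64000)
g(b) = 4*b² (g(b) = (2*b)² = 4*b²)
((g(-4) + T)/(23 + q) - 23)² = ((4*(-4)² - 24)/(23 + 16/25) - 23)² = ((4*16 - 24)/(591/25) - 23)² = ((64 - 24)*(25/591) - 23)² = (40*(25/591) - 23)² = (1000/591 - 23)² = (-12593/591)² = 158583649/349281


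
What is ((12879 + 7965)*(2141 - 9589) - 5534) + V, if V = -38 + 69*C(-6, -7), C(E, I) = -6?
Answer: -155252098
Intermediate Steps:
V = -452 (V = -38 + 69*(-6) = -38 - 414 = -452)
((12879 + 7965)*(2141 - 9589) - 5534) + V = ((12879 + 7965)*(2141 - 9589) - 5534) - 452 = (20844*(-7448) - 5534) - 452 = (-155246112 - 5534) - 452 = -155251646 - 452 = -155252098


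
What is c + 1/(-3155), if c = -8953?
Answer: -28246716/3155 ≈ -8953.0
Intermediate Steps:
c + 1/(-3155) = -8953 + 1/(-3155) = -8953 - 1/3155 = -28246716/3155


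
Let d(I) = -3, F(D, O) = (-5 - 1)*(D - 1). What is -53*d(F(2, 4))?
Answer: 159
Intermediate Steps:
F(D, O) = 6 - 6*D (F(D, O) = -6*(-1 + D) = 6 - 6*D)
-53*d(F(2, 4)) = -53*(-3) = 159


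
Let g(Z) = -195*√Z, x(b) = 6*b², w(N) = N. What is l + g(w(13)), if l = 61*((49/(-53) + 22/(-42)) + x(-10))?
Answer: 40637468/1113 - 195*√13 ≈ 35809.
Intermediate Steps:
l = 40637468/1113 (l = 61*((49/(-53) + 22/(-42)) + 6*(-10)²) = 61*((49*(-1/53) + 22*(-1/42)) + 6*100) = 61*((-49/53 - 11/21) + 600) = 61*(-1612/1113 + 600) = 61*(666188/1113) = 40637468/1113 ≈ 36512.)
l + g(w(13)) = 40637468/1113 - 195*√13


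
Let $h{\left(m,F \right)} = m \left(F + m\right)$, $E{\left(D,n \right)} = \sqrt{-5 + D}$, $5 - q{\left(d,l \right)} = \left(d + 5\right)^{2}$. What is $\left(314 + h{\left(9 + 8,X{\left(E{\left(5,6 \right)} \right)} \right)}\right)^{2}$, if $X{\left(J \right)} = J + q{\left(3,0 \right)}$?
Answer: $160000$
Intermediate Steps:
$q{\left(d,l \right)} = 5 - \left(5 + d\right)^{2}$ ($q{\left(d,l \right)} = 5 - \left(d + 5\right)^{2} = 5 - \left(5 + d\right)^{2}$)
$X{\left(J \right)} = -59 + J$ ($X{\left(J \right)} = J + \left(5 - \left(5 + 3\right)^{2}\right) = J + \left(5 - 8^{2}\right) = J + \left(5 - 64\right) = J - 59 = -59 + J$)
$\left(314 + h{\left(9 + 8,X{\left(E{\left(5,6 \right)} \right)} \right)}\right)^{2} = \left(314 + \left(9 + 8\right) \left(\left(-59 + \sqrt{-5 + 5}\right) + \left(9 + 8\right)\right)\right)^{2} = \left(314 + 17 \left(\left(-59 + \sqrt{0}\right) + 17\right)\right)^{2} = \left(314 + 17 \left(\left(-59 + 0\right) + 17\right)\right)^{2} = \left(314 + 17 \left(-59 + 17\right)\right)^{2} = \left(314 + 17 \left(-42\right)\right)^{2} = \left(314 - 714\right)^{2} = \left(-400\right)^{2} = 160000$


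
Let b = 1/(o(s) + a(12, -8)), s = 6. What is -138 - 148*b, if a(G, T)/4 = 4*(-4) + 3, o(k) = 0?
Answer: -1757/13 ≈ -135.15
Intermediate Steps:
a(G, T) = -52 (a(G, T) = 4*(4*(-4) + 3) = 4*(-16 + 3) = 4*(-13) = -52)
b = -1/52 (b = 1/(0 - 52) = 1/(-52) = -1/52 ≈ -0.019231)
-138 - 148*b = -138 - 148*(-1/52) = -138 + 37/13 = -1757/13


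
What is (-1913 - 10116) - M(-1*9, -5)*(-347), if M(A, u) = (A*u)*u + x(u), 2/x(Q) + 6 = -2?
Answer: -360763/4 ≈ -90191.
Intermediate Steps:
x(Q) = -¼ (x(Q) = 2/(-6 - 2) = 2/(-8) = 2*(-⅛) = -¼)
M(A, u) = -¼ + A*u² (M(A, u) = (A*u)*u - ¼ = A*u² - ¼ = -¼ + A*u²)
(-1913 - 10116) - M(-1*9, -5)*(-347) = (-1913 - 10116) - (-¼ - 1*9*(-5)²)*(-347) = -12029 - (-¼ - 9*25)*(-347) = -12029 - (-¼ - 225)*(-347) = -12029 - (-901)*(-347)/4 = -12029 - 1*312647/4 = -12029 - 312647/4 = -360763/4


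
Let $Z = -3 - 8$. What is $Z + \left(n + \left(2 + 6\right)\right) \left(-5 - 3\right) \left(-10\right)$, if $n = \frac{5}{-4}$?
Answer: $529$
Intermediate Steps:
$n = - \frac{5}{4}$ ($n = 5 \left(- \frac{1}{4}\right) = - \frac{5}{4} \approx -1.25$)
$Z = -11$ ($Z = -3 - 8 = -11$)
$Z + \left(n + \left(2 + 6\right)\right) \left(-5 - 3\right) \left(-10\right) = -11 + \left(- \frac{5}{4} + \left(2 + 6\right)\right) \left(-5 - 3\right) \left(-10\right) = -11 + \left(- \frac{5}{4} + 8\right) \left(-8\right) \left(-10\right) = -11 + \frac{27}{4} \left(-8\right) \left(-10\right) = -11 - -540 = -11 + 540 = 529$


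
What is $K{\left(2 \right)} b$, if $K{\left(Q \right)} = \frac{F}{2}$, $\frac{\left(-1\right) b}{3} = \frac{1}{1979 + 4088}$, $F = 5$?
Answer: $- \frac{15}{12134} \approx -0.0012362$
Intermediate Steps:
$b = - \frac{3}{6067}$ ($b = - \frac{3}{1979 + 4088} = - \frac{3}{6067} \approx -0.00049448$)
$K{\left(Q \right)} = \frac{5}{2}$
$K{\left(2 \right)} b = \frac{5}{2} \left(- \frac{3}{6067}\right) = - \frac{15}{12134}$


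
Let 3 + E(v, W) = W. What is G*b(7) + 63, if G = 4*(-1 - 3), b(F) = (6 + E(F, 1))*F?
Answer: -385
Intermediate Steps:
E(v, W) = -3 + W
b(F) = 4*F (b(F) = (6 + (-3 + 1))*F = (6 - 2)*F = 4*F)
G = -16 (G = 4*(-4) = -16)
G*b(7) + 63 = -64*7 + 63 = -16*28 + 63 = -448 + 63 = -385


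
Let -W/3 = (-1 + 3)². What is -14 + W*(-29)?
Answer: 334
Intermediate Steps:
W = -12 (W = -3*(-1 + 3)² = -3*2² = -3*4 = -12)
-14 + W*(-29) = -14 - 12*(-29) = -14 + 348 = 334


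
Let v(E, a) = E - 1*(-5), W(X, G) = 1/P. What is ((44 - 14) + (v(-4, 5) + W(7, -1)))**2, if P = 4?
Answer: 15625/16 ≈ 976.56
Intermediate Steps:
W(X, G) = 1/4
v(E, a) = 5 + E (v(E, a) = E + 5 = 5 + E)
((44 - 14) + (v(-4, 5) + W(7, -1)))**2 = ((44 - 14) + ((5 - 4) + 1/4))**2 = (30 + (1 + 1/4))**2 = (30 + 5/4)**2 = (125/4)**2 = 15625/16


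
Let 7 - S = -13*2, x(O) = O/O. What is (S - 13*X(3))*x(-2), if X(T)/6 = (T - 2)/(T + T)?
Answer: 20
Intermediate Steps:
X(T) = 3*(-2 + T)/T (X(T) = 6*((T - 2)/(T + T)) = 6*((-2 + T)/((2*T))) = 6*((-2 + T)*(1/(2*T))) = 6*((-2 + T)/(2*T)) = 3*(-2 + T)/T)
x(O) = 1
S = 33 (S = 7 - (-13)*2 = 7 - 1*(-26) = 7 + 26 = 33)
(S - 13*X(3))*x(-2) = (33 - 13*(3 - 6/3))*1 = (33 - 13*(3 - 6*⅓))*1 = (33 - 13*(3 - 2))*1 = (33 - 13*1)*1 = (33 - 13)*1 = 20*1 = 20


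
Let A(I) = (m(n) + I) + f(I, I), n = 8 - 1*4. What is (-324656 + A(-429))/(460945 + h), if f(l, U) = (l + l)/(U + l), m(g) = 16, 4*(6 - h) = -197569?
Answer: -1300272/2041373 ≈ -0.63696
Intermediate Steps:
h = 197593/4 (h = 6 - ¼*(-197569) = 6 + 197569/4 = 197593/4 ≈ 49398.)
n = 4 (n = 8 - 4 = 4)
f(l, U) = 2*l/(U + l) (f(l, U) = (2*l)/(U + l) = 2*l/(U + l))
A(I) = 17 + I (A(I) = (16 + I) + 2*I/(I + I) = (16 + I) + 2*I/((2*I)) = (16 + I) + 2*I*(1/(2*I)) = (16 + I) + 1 = 17 + I)
(-324656 + A(-429))/(460945 + h) = (-324656 + (17 - 429))/(460945 + 197593/4) = (-324656 - 412)/(2041373/4) = -325068*4/2041373 = -1300272/2041373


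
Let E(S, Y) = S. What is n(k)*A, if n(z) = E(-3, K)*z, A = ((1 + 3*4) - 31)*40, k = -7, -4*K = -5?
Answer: -15120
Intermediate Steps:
K = 5/4 (K = -¼*(-5) = 5/4 ≈ 1.2500)
A = -720 (A = ((1 + 12) - 31)*40 = (13 - 31)*40 = -18*40 = -720)
n(z) = -3*z
n(k)*A = -3*(-7)*(-720) = 21*(-720) = -15120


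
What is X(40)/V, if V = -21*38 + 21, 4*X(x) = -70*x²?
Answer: 4000/111 ≈ 36.036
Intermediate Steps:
X(x) = -35*x²/2 (X(x) = (-70*x²)/4 = -35*x²/2)
V = -777 (V = -798 + 21 = -777)
X(40)/V = -35/2*40²/(-777) = -35/2*1600*(-1/777) = -28000*(-1/777) = 4000/111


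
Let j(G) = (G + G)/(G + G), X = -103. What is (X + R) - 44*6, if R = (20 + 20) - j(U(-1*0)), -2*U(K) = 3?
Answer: -328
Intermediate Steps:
U(K) = -3/2 (U(K) = -½*3 = -3/2)
j(G) = 1 (j(G) = (2*G)/((2*G)) = (2*G)*(1/(2*G)) = 1)
R = 39 (R = (20 + 20) - 1*1 = 40 - 1 = 39)
(X + R) - 44*6 = (-103 + 39) - 44*6 = -64 - 1*264 = -64 - 264 = -328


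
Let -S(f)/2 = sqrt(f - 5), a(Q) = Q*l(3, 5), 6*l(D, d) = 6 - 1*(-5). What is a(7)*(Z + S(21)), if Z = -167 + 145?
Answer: -385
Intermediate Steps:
l(D, d) = 11/6 (l(D, d) = (6 - 1*(-5))/6 = (6 + 5)/6 = (1/6)*11 = 11/6)
a(Q) = 11*Q/6 (a(Q) = Q*(11/6) = 11*Q/6)
Z = -22
S(f) = -2*sqrt(-5 + f) (S(f) = -2*sqrt(f - 5) = -2*sqrt(-5 + f))
a(7)*(Z + S(21)) = ((11/6)*7)*(-22 - 2*sqrt(-5 + 21)) = 77*(-22 - 2*sqrt(16))/6 = 77*(-22 - 2*4)/6 = 77*(-22 - 8)/6 = (77/6)*(-30) = -385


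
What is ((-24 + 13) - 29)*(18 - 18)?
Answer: 0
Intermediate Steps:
((-24 + 13) - 29)*(18 - 18) = (-11 - 29)*0 = -40*0 = 0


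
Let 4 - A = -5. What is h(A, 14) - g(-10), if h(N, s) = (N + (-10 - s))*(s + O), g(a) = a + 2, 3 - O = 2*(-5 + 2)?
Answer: -337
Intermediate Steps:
A = 9 (A = 4 - 1*(-5) = 4 + 5 = 9)
O = 9 (O = 3 - 2*(-5 + 2) = 3 - 2*(-3) = 3 - 1*(-6) = 3 + 6 = 9)
g(a) = 2 + a
h(N, s) = (9 + s)*(-10 + N - s) (h(N, s) = (N + (-10 - s))*(s + 9) = (-10 + N - s)*(9 + s) = (9 + s)*(-10 + N - s))
h(A, 14) - g(-10) = (-90 - 1*14² - 19*14 + 9*9 + 9*14) - (2 - 10) = (-90 - 1*196 - 266 + 81 + 126) - 1*(-8) = (-90 - 196 - 266 + 81 + 126) + 8 = -345 + 8 = -337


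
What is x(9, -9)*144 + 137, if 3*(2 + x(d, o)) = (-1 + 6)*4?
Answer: 809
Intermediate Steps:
x(d, o) = 14/3 (x(d, o) = -2 + ((-1 + 6)*4)/3 = -2 + (5*4)/3 = -2 + (⅓)*20 = -2 + 20/3 = 14/3)
x(9, -9)*144 + 137 = (14/3)*144 + 137 = 672 + 137 = 809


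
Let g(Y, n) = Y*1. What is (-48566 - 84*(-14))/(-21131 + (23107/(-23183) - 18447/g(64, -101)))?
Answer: 10044730240/4540207703 ≈ 2.2124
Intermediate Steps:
g(Y, n) = Y
(-48566 - 84*(-14))/(-21131 + (23107/(-23183) - 18447/g(64, -101))) = (-48566 - 84*(-14))/(-21131 + (23107/(-23183) - 18447/64)) = (-48566 + 1176)/(-21131 + (23107*(-1/23183) - 18447*1/64)) = -47390/(-21131 + (-23107/23183 - 18447/64)) = -47390/(-21131 - 429135649/1483712) = -47390/(-31781453921/1483712) = -47390*(-1483712/31781453921) = 10044730240/4540207703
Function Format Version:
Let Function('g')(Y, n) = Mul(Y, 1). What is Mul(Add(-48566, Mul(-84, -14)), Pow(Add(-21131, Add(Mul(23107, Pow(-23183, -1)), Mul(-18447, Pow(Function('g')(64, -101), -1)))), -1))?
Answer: Rational(10044730240, 4540207703) ≈ 2.2124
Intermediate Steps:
Function('g')(Y, n) = Y
Mul(Add(-48566, Mul(-84, -14)), Pow(Add(-21131, Add(Mul(23107, Pow(-23183, -1)), Mul(-18447, Pow(Function('g')(64, -101), -1)))), -1)) = Mul(Add(-48566, Mul(-84, -14)), Pow(Add(-21131, Add(Mul(23107, Pow(-23183, -1)), Mul(-18447, Pow(64, -1)))), -1)) = Mul(Add(-48566, 1176), Pow(Add(-21131, Add(Mul(23107, Rational(-1, 23183)), Mul(-18447, Rational(1, 64)))), -1)) = Mul(-47390, Pow(Add(-21131, Add(Rational(-23107, 23183), Rational(-18447, 64))), -1)) = Mul(-47390, Pow(Add(-21131, Rational(-429135649, 1483712)), -1)) = Mul(-47390, Pow(Rational(-31781453921, 1483712), -1)) = Mul(-47390, Rational(-1483712, 31781453921)) = Rational(10044730240, 4540207703)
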